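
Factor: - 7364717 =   -  719^1*10243^1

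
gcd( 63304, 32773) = 1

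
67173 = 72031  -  4858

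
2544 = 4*636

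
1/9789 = 1/9789 =0.00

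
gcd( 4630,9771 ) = 1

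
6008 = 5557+451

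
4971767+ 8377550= 13349317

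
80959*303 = 24530577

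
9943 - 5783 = 4160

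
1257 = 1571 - 314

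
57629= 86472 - 28843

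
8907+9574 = 18481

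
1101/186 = 5 + 57/62 = 5.92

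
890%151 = 135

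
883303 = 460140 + 423163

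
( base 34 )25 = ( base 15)4d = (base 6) 201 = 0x49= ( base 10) 73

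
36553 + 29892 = 66445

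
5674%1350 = 274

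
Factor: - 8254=  -  2^1  *4127^1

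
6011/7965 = 6011/7965 = 0.75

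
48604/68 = 714 + 13/17 = 714.76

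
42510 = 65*654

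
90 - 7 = 83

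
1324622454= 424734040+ 899888414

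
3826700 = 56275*68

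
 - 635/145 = -5+18/29 = -4.38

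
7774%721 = 564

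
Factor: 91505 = 5^1*18301^1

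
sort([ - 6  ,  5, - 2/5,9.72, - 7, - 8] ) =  [ - 8,  -  7, - 6, - 2/5, 5, 9.72]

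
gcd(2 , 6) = 2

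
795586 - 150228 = 645358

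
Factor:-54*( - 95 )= 5130=2^1*3^3*5^1*19^1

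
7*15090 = 105630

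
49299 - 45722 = 3577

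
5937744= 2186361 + 3751383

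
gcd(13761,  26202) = 33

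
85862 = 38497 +47365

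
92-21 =71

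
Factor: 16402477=7^1*13^1*180247^1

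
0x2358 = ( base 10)9048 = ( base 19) 1614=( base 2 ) 10001101011000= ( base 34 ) 7s4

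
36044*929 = 33484876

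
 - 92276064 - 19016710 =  - 111292774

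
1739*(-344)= - 598216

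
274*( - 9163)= - 2510662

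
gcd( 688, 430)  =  86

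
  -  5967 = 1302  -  7269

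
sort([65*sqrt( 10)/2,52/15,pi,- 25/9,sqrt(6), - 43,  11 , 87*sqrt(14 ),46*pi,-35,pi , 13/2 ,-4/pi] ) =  [ - 43, - 35,-25/9,-4/pi,sqrt( 6), pi,pi,52/15,13/2,11,65*sqrt(10)/2,46 * pi, 87 * sqrt ( 14 ) ] 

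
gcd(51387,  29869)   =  7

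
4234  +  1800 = 6034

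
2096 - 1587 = 509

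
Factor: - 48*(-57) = 2^4*3^2*19^1  =  2736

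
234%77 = 3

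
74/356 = 37/178 = 0.21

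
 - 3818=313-4131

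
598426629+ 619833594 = 1218260223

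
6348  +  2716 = 9064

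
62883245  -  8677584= 54205661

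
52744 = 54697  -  1953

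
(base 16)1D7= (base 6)2103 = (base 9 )573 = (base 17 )1AC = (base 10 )471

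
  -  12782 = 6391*( - 2) 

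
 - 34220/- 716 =8555/179 = 47.79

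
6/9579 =2/3193 = 0.00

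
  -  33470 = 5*( - 6694 )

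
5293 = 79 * 67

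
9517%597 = 562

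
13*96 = 1248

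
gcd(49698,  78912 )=18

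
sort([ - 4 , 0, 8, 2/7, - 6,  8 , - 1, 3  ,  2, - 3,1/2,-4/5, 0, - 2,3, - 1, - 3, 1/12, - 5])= [ - 6, - 5 , - 4, - 3, - 3, - 2,  -  1, - 1, - 4/5, 0, 0 , 1/12,  2/7,1/2,  2, 3,3,  8, 8]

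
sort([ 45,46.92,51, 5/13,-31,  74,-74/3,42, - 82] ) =[ - 82, - 31, - 74/3,5/13,42, 45 , 46.92,  51 , 74 ] 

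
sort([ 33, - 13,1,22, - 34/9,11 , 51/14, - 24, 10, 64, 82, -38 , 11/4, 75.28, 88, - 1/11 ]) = [ - 38, - 24,  -  13, - 34/9, - 1/11,1,11/4, 51/14, 10, 11, 22, 33, 64, 75.28,82,88 ] 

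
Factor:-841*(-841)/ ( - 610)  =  -2^ (-1)*5^ (-1)*29^4*61^( - 1 ) = -707281/610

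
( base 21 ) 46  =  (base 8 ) 132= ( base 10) 90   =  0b1011010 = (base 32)2Q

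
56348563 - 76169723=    - 19821160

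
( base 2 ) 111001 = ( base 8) 71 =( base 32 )1p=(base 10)57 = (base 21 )2f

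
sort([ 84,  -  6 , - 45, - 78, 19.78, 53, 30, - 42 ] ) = [ - 78, - 45 , - 42, - 6,19.78,30, 53, 84]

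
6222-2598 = 3624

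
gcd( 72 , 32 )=8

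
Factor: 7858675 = 5^2 * 11^1 * 17^1*41^2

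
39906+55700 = 95606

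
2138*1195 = 2554910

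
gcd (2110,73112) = 2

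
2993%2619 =374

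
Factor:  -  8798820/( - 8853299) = 2^2*3^1 *5^1*7^( - 1)*13^( - 1)*271^( - 1 )*359^( - 1)*146647^1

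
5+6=11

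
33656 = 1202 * 28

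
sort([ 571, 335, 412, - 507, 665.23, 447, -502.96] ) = [ - 507, - 502.96,  335 , 412, 447, 571 , 665.23 ] 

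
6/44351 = 6/44351 = 0.00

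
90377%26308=11453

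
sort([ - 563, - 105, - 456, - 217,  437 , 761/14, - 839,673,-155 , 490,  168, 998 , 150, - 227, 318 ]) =[ - 839, - 563, - 456, - 227 , - 217, - 155, - 105 , 761/14,  150,168, 318, 437, 490, 673, 998]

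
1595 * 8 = 12760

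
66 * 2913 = 192258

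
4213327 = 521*8087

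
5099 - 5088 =11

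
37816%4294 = 3464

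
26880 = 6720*4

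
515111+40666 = 555777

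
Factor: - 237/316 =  - 3/4 = - 2^( - 2)*3^1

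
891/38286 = 33/1418 =0.02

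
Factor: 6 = 2^1*3^1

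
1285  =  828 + 457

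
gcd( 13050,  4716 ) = 18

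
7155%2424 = 2307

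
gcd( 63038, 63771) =733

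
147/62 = 2+23/62 = 2.37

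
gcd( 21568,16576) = 64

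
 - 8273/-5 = 1654 + 3/5 = 1654.60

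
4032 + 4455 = 8487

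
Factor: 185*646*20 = 2390200 = 2^3 * 5^2*17^1*19^1*37^1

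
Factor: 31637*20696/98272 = 81844919/12284 = 2^(  -  2)*13^1*17^1*37^(- 1)*83^( - 1)*199^1 * 1861^1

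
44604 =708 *63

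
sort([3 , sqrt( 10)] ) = [3,  sqrt( 10 ) ]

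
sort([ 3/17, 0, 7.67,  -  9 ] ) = [ - 9, 0, 3/17, 7.67 ] 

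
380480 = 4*95120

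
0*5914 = 0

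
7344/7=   1049 + 1/7 = 1049.14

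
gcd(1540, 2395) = 5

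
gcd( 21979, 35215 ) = 1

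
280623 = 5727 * 49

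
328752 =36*9132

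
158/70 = 79/35 = 2.26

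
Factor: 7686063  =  3^3  *  7^1*11^1*3697^1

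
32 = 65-33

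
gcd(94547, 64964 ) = 1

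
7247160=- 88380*( - 82 ) 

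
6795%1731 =1602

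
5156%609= 284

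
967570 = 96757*10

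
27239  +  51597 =78836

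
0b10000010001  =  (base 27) 1BF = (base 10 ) 1041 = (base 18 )33F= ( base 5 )13131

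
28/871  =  28/871  =  0.03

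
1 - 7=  - 6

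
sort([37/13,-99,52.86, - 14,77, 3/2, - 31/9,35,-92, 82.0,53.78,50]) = [ - 99, - 92, - 14, - 31/9, 3/2,37/13,35,50, 52.86, 53.78, 77,  82.0]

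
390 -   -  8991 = 9381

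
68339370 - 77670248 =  - 9330878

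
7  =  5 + 2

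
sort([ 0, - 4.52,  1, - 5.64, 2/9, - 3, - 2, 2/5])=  [ - 5.64, - 4.52, - 3, - 2 , 0,2/9,2/5,  1] 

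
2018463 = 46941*43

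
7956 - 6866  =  1090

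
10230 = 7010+3220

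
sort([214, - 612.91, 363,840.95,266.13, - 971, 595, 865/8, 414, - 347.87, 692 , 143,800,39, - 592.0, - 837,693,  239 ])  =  [ - 971, - 837,-612.91,-592.0, -347.87,  39, 865/8, 143,214,239, 266.13, 363,  414,595,692, 693, 800, 840.95 ]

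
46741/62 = 753 + 55/62=753.89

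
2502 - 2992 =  - 490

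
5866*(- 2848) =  - 16706368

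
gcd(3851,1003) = 1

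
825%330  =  165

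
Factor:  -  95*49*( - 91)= 5^1*7^3*13^1*19^1 = 423605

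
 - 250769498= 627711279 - 878480777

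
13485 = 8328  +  5157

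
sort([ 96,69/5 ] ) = [69/5, 96] 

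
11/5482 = 11/5482 = 0.00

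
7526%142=0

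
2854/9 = 317 + 1/9 = 317.11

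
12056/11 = 1096= 1096.00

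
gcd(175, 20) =5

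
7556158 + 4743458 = 12299616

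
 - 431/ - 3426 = 431/3426 = 0.13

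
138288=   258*536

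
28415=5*5683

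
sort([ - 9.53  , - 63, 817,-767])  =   [ - 767 , -63 , - 9.53,817] 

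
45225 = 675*67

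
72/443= 72/443 = 0.16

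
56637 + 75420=132057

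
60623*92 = 5577316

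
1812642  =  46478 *39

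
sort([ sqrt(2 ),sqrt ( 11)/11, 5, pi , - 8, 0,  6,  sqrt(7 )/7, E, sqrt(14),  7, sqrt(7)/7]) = [ - 8, 0, sqrt(11 ) /11,sqrt( 7 ) /7, sqrt( 7) /7, sqrt (2 ), E, pi, sqrt( 14 ), 5, 6 , 7]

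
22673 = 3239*7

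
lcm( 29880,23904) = 119520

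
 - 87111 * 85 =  - 7404435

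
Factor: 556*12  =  6672  =  2^4*3^1*139^1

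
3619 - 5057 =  - 1438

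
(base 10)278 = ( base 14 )15C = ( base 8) 426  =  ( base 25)B3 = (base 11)233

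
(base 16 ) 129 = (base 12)209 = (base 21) E3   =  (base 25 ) bm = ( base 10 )297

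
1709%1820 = 1709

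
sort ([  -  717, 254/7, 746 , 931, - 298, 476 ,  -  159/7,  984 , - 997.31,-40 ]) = [ - 997.31 ,  -  717 ,-298 , - 40 , - 159/7, 254/7, 476,746,931 , 984 ]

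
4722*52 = 245544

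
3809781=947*4023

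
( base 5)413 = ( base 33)39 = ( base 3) 11000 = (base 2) 1101100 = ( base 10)108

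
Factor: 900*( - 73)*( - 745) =48946500 = 2^2*3^2*5^3*73^1*149^1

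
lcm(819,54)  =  4914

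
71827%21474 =7405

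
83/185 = 83/185 = 0.45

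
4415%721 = 89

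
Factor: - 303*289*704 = - 2^6*3^1*11^1*17^2 * 101^1 = -  61647168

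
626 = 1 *626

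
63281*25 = 1582025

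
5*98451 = 492255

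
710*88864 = 63093440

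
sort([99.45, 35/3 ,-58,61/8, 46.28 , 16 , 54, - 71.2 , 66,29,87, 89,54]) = [ - 71.2, - 58,61/8,35/3, 16, 29, 46.28, 54,54, 66,87, 89 , 99.45 ]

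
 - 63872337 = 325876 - 64198213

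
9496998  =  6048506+3448492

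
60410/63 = 8630/9 = 958.89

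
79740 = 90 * 886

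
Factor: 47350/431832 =25/228=2^( - 2 )*3^( - 1)*5^2  *  19^(  -  1) 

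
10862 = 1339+9523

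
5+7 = 12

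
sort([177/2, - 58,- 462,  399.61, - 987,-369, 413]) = [ - 987, - 462, - 369, - 58, 177/2, 399.61, 413]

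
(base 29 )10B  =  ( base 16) 354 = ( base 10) 852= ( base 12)5b0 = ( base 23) 1E1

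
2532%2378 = 154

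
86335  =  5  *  17267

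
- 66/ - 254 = 33/127 =0.26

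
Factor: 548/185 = 2^2 * 5^( - 1)* 37^( - 1)*137^1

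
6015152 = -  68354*( - 88) 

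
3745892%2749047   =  996845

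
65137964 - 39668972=25468992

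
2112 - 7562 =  - 5450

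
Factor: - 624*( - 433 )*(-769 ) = -207777648 =- 2^4*3^1 * 13^1*433^1*769^1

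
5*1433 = 7165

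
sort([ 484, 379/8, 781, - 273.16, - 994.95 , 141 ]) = [ - 994.95, - 273.16,379/8, 141, 484, 781 ]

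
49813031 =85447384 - 35634353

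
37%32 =5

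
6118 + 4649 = 10767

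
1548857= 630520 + 918337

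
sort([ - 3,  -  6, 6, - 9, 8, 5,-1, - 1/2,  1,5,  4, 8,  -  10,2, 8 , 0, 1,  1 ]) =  [- 10, - 9,-6, - 3,-1,-1/2, 0,  1,1, 1,2,  4, 5, 5, 6, 8,  8, 8 ] 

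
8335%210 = 145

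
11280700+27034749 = 38315449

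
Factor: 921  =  3^1*307^1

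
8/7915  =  8/7915 =0.00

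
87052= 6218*14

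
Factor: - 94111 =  - 94111^1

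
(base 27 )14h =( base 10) 854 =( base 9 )1148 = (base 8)1526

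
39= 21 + 18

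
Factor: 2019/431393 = 3/641=3^1*641^( - 1 )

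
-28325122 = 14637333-42962455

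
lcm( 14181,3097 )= 269439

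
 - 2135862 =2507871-4643733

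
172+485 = 657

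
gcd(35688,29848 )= 8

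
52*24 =1248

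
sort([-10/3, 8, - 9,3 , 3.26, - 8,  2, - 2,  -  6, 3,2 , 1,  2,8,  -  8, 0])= [  -  9,-8,-8 , - 6 , - 10/3, - 2,  0, 1,2, 2,2, 3,  3,3.26,8,8] 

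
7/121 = 7/121 = 0.06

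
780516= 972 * 803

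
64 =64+0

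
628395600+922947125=1551342725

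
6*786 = 4716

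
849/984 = 283/328 = 0.86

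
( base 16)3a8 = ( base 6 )4200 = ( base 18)2G0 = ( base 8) 1650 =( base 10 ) 936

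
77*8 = 616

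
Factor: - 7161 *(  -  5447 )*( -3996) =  - 155867844132  =  - 2^2*3^4*7^1*11^1*13^1 * 31^1*37^1*419^1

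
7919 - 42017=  -34098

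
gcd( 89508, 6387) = 3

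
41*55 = 2255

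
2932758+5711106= 8643864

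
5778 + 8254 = 14032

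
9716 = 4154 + 5562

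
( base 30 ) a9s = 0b10010001010010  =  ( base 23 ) HD6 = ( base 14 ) 3562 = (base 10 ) 9298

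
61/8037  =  61/8037 = 0.01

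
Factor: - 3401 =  - 19^1*179^1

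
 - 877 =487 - 1364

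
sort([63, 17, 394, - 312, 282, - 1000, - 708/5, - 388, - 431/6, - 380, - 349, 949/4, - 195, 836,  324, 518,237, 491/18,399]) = [ - 1000, - 388 , - 380, - 349, - 312, - 195, - 708/5,  -  431/6, 17, 491/18, 63, 237, 949/4 , 282,324, 394, 399,518, 836] 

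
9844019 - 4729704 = 5114315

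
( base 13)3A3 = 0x280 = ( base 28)mo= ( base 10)640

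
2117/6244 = 2117/6244=0.34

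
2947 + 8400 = 11347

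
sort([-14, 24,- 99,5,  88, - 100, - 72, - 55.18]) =[-100 ,  -  99, -72,-55.18,-14,5,24, 88]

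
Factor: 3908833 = 587^1  *  6659^1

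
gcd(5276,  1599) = 1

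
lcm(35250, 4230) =105750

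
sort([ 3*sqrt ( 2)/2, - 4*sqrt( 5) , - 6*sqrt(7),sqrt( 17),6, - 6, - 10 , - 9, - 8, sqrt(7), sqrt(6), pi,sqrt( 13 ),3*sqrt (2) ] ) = [ -6 * sqrt( 7),  -  10,-9, - 4*sqrt(5 ),-8 , - 6,3 * sqrt (2) /2,sqrt(6), sqrt (7 ),  pi,sqrt(13),sqrt ( 17),3*sqrt(2 ), 6]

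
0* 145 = 0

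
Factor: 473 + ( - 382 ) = 91 = 7^1*13^1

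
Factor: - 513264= -2^4*3^1*17^2 * 37^1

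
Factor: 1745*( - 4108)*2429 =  - 2^2*5^1*7^1*13^1*79^1*347^1*349^1 = - 17412189340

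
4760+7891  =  12651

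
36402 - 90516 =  - 54114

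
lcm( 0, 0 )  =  0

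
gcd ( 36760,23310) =10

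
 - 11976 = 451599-463575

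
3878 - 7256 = -3378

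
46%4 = 2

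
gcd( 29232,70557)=87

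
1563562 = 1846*847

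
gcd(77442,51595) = 1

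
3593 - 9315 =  - 5722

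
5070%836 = 54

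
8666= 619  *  14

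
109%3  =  1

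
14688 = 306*48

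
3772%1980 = 1792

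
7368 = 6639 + 729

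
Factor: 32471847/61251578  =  2^( - 1)*3^6 * 17^( - 1 )*44543^1 * 1801517^( - 1 )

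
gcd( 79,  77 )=1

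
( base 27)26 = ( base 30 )20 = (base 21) 2I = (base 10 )60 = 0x3C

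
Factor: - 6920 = - 2^3*5^1*173^1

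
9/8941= 9/8941 = 0.00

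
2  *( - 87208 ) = -174416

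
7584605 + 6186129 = 13770734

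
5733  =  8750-3017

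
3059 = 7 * 437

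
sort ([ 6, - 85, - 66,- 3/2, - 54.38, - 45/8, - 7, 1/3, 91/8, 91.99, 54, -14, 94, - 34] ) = [  -  85, - 66, - 54.38, - 34, - 14, - 7, - 45/8,-3/2,1/3,6, 91/8,54,91.99,94] 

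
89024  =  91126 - 2102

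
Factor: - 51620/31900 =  - 89/55 = - 5^ ( - 1 )*11^( - 1)*89^1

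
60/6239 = 60/6239=0.01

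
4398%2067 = 264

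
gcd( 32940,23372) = 4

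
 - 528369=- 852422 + 324053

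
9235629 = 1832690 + 7402939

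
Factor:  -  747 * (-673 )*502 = 252370962 = 2^1*3^2*83^1*251^1*673^1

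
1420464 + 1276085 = 2696549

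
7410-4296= 3114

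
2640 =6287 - 3647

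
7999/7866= 421/414 = 1.02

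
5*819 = 4095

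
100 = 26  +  74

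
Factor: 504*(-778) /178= - 196056/89 = - 2^3*3^2*7^1*89^( -1)*389^1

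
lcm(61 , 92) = 5612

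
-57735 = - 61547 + 3812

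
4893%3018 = 1875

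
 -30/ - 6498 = 5/1083 =0.00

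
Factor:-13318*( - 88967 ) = 2^1*43^1*2069^1*6659^1=1184862506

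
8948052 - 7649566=1298486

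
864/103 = 8 + 40/103 = 8.39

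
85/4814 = 85/4814 = 0.02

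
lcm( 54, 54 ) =54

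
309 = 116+193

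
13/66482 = 1/5114=0.00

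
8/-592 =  - 1/74=-0.01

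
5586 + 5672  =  11258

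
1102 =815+287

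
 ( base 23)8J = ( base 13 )128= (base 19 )AD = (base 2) 11001011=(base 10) 203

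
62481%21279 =19923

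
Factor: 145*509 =5^1*29^1*509^1 = 73805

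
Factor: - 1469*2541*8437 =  - 31493034573 = - 3^1*7^1*11^3*13^2*59^1*113^1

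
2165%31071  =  2165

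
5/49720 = 1/9944 = 0.00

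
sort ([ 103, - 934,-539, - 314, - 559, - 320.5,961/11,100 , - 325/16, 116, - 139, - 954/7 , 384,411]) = [-934 , - 559, - 539, - 320.5 , - 314, - 139, - 954/7, - 325/16,961/11, 100 , 103,116,384,  411]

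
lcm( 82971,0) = 0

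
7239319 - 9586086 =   -  2346767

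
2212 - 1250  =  962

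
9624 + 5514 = 15138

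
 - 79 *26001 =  - 2054079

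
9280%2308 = 48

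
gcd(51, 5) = 1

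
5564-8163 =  - 2599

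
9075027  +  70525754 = 79600781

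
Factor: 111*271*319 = 3^1*11^1*29^1*37^1 * 271^1 = 9595839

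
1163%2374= 1163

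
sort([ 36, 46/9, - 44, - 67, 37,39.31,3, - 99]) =[ - 99,- 67, - 44, 3, 46/9, 36,37,39.31]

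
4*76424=305696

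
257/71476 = 257/71476 =0.00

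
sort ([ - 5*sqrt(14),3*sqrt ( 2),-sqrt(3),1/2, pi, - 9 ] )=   [-5 * sqrt(14), - 9, - sqrt( 3),1/2,pi,3*sqrt (2 )]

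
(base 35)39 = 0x72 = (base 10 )114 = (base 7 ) 222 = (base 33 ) 3F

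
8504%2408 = 1280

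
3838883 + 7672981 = 11511864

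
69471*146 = 10142766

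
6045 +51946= 57991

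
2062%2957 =2062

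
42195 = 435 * 97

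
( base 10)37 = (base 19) 1I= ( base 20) 1H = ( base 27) 1A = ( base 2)100101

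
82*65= 5330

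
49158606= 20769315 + 28389291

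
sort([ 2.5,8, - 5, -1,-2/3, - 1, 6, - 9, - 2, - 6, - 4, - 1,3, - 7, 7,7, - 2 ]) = [ - 9, - 7 , - 6, - 5, - 4, - 2,  -  2,  -  1,  -  1, - 1 , - 2/3,  2.5, 3, 6,7,7,8 ] 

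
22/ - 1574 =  - 11/787 = - 0.01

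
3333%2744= 589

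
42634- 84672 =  - 42038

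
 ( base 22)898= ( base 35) 3bi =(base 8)7756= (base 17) E1F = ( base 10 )4078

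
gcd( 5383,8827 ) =7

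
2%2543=2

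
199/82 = 199/82=2.43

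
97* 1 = 97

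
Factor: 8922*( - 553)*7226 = - 2^2*3^1*7^1*79^1*1487^1*3613^1 = - 35652115716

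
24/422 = 12/211 = 0.06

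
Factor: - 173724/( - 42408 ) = 467/114= 2^(-1)*3^( - 1)*19^( - 1 )*467^1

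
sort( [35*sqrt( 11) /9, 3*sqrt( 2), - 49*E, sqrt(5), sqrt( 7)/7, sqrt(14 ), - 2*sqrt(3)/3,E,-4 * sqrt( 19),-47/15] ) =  [ - 49*E, - 4*  sqrt(19),-47/15, - 2*  sqrt( 3) /3, sqrt(7)/7, sqrt(5), E,sqrt(14),3*sqrt ( 2), 35 * sqrt(11)/9]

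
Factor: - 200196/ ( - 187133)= 2^2*3^2*67^1 * 83^1*187133^( - 1 ) 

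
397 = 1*397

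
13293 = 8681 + 4612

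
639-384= 255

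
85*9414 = 800190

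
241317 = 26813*9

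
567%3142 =567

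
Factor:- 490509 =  - 3^3 *37^1 *491^1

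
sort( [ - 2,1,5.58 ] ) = [ - 2,1,5.58 ] 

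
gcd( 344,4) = 4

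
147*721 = 105987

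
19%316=19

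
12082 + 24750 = 36832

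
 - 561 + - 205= - 766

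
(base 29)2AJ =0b11111000111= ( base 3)2201202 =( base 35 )1lv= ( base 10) 1991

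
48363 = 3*16121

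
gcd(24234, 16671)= 3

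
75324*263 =19810212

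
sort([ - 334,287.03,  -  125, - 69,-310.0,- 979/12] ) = [ - 334, - 310.0,-125, - 979/12, - 69,287.03 ] 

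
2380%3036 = 2380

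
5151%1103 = 739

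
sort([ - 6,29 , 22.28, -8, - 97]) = [ - 97, - 8, - 6,22.28,29 ] 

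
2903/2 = 1451 + 1/2 = 1451.50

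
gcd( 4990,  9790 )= 10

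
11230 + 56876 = 68106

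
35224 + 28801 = 64025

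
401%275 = 126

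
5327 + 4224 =9551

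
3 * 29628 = 88884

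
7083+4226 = 11309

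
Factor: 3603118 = 2^1*107^1*113^1*149^1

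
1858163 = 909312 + 948851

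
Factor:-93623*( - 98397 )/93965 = 3^2 * 5^( - 1)*13^1*29^2*251^1*373^1 * 18793^( - 1) = 9212222331/93965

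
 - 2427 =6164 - 8591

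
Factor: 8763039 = 3^3*324557^1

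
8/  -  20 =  - 2/5=- 0.40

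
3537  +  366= 3903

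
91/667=91/667 = 0.14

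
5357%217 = 149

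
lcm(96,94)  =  4512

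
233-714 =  - 481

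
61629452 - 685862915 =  - 624233463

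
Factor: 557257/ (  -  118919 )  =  -37^1*109^ ( - 1)*1091^(-1 )*15061^1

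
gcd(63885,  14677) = 1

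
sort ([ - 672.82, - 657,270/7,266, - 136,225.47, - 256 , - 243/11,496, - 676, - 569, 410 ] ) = [-676, - 672.82,  -  657, - 569,  -  256, - 136, - 243/11, 270/7,225.47, 266,410, 496 ]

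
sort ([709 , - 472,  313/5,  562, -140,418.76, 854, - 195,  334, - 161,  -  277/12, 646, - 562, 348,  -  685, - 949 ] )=[ - 949,-685, -562, - 472, - 195,  -  161 ,- 140, - 277/12,313/5, 334,348 , 418.76,562,646, 709,  854 ] 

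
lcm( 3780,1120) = 30240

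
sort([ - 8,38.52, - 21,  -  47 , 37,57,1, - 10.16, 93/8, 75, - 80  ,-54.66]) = [ - 80, - 54.66, - 47, - 21 , - 10.16, - 8,1, 93/8 , 37,38.52,  57, 75 ] 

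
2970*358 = 1063260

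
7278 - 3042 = 4236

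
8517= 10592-2075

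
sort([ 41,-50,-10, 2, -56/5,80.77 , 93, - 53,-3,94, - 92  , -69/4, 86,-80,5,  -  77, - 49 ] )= [ - 92,-80, - 77,  -  53, - 50, - 49, - 69/4, - 56/5, - 10,  -  3,2, 5, 41 , 80.77, 86,93,94]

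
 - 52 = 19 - 71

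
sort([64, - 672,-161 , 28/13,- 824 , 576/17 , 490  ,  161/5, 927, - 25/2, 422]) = [ - 824, - 672, - 161, - 25/2, 28/13 , 161/5,576/17,  64,422,490,  927 ] 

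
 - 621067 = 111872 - 732939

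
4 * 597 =2388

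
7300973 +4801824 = 12102797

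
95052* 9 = 855468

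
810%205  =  195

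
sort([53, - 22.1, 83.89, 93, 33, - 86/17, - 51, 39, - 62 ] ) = [ - 62, - 51,  -  22.1,  -  86/17,33, 39,53, 83.89,  93 ]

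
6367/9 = 6367/9 = 707.44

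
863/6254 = 863/6254 =0.14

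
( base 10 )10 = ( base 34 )A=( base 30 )a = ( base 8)12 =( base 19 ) A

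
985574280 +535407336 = 1520981616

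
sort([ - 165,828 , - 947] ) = [ - 947, - 165, 828 ]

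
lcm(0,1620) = 0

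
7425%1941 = 1602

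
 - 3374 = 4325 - 7699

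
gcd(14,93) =1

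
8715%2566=1017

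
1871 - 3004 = -1133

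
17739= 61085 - 43346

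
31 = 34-3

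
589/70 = 8 + 29/70 = 8.41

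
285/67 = 285/67 = 4.25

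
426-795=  - 369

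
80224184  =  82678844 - 2454660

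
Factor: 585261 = 3^2*65029^1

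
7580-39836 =-32256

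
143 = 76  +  67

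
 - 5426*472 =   -  2561072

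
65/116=65/116 = 0.56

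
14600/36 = 3650/9 = 405.56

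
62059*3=186177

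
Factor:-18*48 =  - 864 = - 2^5*3^3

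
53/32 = 1 + 21/32 = 1.66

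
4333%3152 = 1181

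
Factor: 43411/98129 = 43411^1*98129^( - 1 )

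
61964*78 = 4833192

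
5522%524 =282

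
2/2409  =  2/2409 =0.00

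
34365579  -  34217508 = 148071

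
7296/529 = 7296/529=13.79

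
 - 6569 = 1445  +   - 8014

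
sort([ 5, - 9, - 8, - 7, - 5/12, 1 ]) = [ - 9, - 8,  -  7 , - 5/12 , 1,5]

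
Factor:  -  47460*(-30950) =2^3 * 3^1*5^3 * 7^1*113^1*619^1 = 1468887000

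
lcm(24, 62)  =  744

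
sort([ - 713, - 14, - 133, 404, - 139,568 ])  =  [  -  713 , - 139, - 133,-14,404, 568]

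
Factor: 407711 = 17^1* 29^1 * 827^1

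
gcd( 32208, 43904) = 16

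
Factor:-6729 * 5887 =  - 39613623 = -3^1*7^1*29^2  *2243^1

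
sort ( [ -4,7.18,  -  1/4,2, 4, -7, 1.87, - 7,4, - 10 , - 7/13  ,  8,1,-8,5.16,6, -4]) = [ - 10, -8 , - 7 ,  -  7,  -  4, - 4, - 7/13, - 1/4  ,  1 , 1.87,2,4, 4, 5.16,6, 7.18,8 ] 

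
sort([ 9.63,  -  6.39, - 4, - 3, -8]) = [ - 8, - 6.39, - 4, - 3, 9.63] 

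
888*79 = 70152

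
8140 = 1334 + 6806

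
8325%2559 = 648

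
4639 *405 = 1878795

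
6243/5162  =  6243/5162 = 1.21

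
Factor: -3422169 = - 3^5*14083^1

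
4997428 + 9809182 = 14806610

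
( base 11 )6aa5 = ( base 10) 9311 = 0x245f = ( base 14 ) 3571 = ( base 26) DK3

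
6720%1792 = 1344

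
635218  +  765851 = 1401069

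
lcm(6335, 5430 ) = 38010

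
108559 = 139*781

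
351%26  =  13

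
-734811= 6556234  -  7291045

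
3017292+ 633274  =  3650566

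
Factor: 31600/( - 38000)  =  - 5^( - 1)*19^( - 1)*79^1   =  - 79/95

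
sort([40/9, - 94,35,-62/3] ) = [ - 94,-62/3,40/9,35]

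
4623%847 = 388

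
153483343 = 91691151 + 61792192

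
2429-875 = 1554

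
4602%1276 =774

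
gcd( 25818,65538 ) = 1986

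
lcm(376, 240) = 11280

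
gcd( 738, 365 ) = 1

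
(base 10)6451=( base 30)751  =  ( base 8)14463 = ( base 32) 69J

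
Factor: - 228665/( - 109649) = 5^1 *83^1*199^( - 1) = 415/199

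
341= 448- 107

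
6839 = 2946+3893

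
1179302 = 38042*31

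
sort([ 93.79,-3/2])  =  [ -3/2, 93.79 ]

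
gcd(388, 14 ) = 2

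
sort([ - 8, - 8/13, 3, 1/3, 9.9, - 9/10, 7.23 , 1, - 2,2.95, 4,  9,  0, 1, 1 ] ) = [ - 8, - 2, - 9/10, - 8/13, 0, 1/3, 1, 1, 1, 2.95, 3, 4  ,  7.23 , 9, 9.9 ]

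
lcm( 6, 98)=294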